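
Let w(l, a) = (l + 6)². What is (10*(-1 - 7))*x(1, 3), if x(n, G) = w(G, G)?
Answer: -6480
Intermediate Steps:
w(l, a) = (6 + l)²
x(n, G) = (6 + G)²
(10*(-1 - 7))*x(1, 3) = (10*(-1 - 7))*(6 + 3)² = (10*(-8))*9² = -80*81 = -6480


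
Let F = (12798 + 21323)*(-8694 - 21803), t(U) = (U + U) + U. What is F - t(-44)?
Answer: -1040588005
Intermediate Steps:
t(U) = 3*U (t(U) = 2*U + U = 3*U)
F = -1040588137 (F = 34121*(-30497) = -1040588137)
F - t(-44) = -1040588137 - 3*(-44) = -1040588137 - 1*(-132) = -1040588137 + 132 = -1040588005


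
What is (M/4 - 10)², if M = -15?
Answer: 3025/16 ≈ 189.06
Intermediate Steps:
(M/4 - 10)² = (-15/4 - 10)² = (-55/4)² = 3025/16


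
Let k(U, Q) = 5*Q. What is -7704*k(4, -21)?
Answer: 808920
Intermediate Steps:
-7704*k(4, -21) = -38520*(-21) = -7704*(-105) = 808920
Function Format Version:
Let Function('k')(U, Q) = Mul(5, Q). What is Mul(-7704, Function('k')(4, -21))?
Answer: 808920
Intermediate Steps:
Mul(-7704, Function('k')(4, -21)) = Mul(-7704, Mul(5, -21)) = Mul(-7704, -105) = 808920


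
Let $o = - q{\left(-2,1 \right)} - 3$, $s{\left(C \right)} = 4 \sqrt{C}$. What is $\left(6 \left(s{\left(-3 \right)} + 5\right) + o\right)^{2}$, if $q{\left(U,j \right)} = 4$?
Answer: $-1199 + 1104 i \sqrt{3} \approx -1199.0 + 1912.2 i$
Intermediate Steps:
$o = -7$ ($o = \left(-1\right) 4 - 3 = -4 - 3 = -7$)
$\left(6 \left(s{\left(-3 \right)} + 5\right) + o\right)^{2} = \left(6 \left(4 \sqrt{-3} + 5\right) - 7\right)^{2} = \left(6 \left(4 i \sqrt{3} + 5\right) - 7\right)^{2} = \left(6 \left(5 + 4 i \sqrt{3}\right) - 7\right)^{2} = \left(\left(30 + 24 i \sqrt{3}\right) - 7\right)^{2} = \left(23 + 24 i \sqrt{3}\right)^{2}$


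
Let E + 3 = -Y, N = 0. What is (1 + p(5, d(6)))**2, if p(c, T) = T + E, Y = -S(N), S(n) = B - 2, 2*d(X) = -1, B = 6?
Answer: 9/4 ≈ 2.2500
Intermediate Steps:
d(X) = -1/2 (d(X) = (1/2)*(-1) = -1/2)
S(n) = 4 (S(n) = 6 - 2 = 4)
Y = -4 (Y = -1*4 = -4)
E = 1 (E = -3 - 1*(-4) = -3 + 4 = 1)
p(c, T) = 1 + T (p(c, T) = T + 1 = 1 + T)
(1 + p(5, d(6)))**2 = (1 + (1 - 1/2))**2 = (1 + 1/2)**2 = (3/2)**2 = 9/4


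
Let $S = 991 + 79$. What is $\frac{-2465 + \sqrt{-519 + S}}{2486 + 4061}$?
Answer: $- \frac{2465}{6547} + \frac{\sqrt{551}}{6547} \approx -0.37292$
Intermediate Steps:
$S = 1070$
$\frac{-2465 + \sqrt{-519 + S}}{2486 + 4061} = \frac{-2465 + \sqrt{-519 + 1070}}{2486 + 4061} = \frac{-2465 + \sqrt{551}}{6547} = \left(-2465 + \sqrt{551}\right) \frac{1}{6547} = - \frac{2465}{6547} + \frac{\sqrt{551}}{6547}$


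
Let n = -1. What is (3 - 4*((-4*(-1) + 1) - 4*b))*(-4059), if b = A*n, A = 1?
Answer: 133947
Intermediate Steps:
b = -1 (b = 1*(-1) = -1)
(3 - 4*((-4*(-1) + 1) - 4*b))*(-4059) = (3 - 4*((-4*(-1) + 1) - 4*(-1)))*(-4059) = (3 - 4*((4 + 1) + 4))*(-4059) = (3 - 4*(5 + 4))*(-4059) = (3 - 4*9)*(-4059) = (3 - 36)*(-4059) = -33*(-4059) = 133947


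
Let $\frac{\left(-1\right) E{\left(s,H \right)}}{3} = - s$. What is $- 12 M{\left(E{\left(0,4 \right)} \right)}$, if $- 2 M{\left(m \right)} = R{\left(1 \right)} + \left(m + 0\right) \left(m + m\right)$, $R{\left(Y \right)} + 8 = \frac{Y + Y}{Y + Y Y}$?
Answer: $-42$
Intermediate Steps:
$R{\left(Y \right)} = -8 + \frac{2 Y}{Y + Y^{2}}$ ($R{\left(Y \right)} = -8 + \frac{Y + Y}{Y + Y Y} = -8 + \frac{2 Y}{Y + Y^{2}}$)
$E{\left(s,H \right)} = 3 s$ ($E{\left(s,H \right)} = - 3 \left(- s\right) = 3 s$)
$M{\left(m \right)} = \frac{7}{2} - m^{2}$ ($M{\left(m \right)} = - \frac{\frac{2 \left(-3 - 4\right)}{1 + 1} + \left(m + 0\right) \left(m + m\right)}{2} = - \frac{\frac{2 \left(-3 - 4\right)}{2} + m 2 m}{2} = - \frac{2 \cdot \frac{1}{2} \left(-7\right) + 2 m^{2}}{2} = - \frac{-7 + 2 m^{2}}{2} = \frac{7}{2} - m^{2}$)
$- 12 M{\left(E{\left(0,4 \right)} \right)} = - 12 \left(\frac{7}{2} - \left(3 \cdot 0\right)^{2}\right) = - 12 \left(\frac{7}{2} - 0^{2}\right) = - 12 \left(\frac{7}{2} - 0\right) = - 12 \left(\frac{7}{2} + 0\right) = \left(-12\right) \frac{7}{2} = -42$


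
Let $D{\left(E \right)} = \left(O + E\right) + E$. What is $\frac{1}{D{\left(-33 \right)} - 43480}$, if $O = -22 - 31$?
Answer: $- \frac{1}{43599} \approx -2.2936 \cdot 10^{-5}$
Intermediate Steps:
$O = -53$
$D{\left(E \right)} = -53 + 2 E$ ($D{\left(E \right)} = \left(-53 + E\right) + E = -53 + 2 E$)
$\frac{1}{D{\left(-33 \right)} - 43480} = \frac{1}{\left(-53 + 2 \left(-33\right)\right) - 43480} = \frac{1}{\left(-53 - 66\right) - 43480} = \frac{1}{-119 - 43480} = \frac{1}{-43599} = - \frac{1}{43599}$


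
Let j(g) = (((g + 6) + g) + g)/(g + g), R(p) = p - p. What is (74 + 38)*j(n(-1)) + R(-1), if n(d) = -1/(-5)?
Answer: 1848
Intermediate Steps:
R(p) = 0
n(d) = ⅕ (n(d) = -1*(-⅕) = ⅕)
j(g) = (6 + 3*g)/(2*g) (j(g) = (((6 + g) + g) + g)/((2*g)) = ((6 + 2*g) + g)*(1/(2*g)) = (6 + 3*g)*(1/(2*g)) = (6 + 3*g)/(2*g))
(74 + 38)*j(n(-1)) + R(-1) = (74 + 38)*(3/2 + 3/(⅕)) + 0 = 112*(3/2 + 3*5) + 0 = 112*(3/2 + 15) + 0 = 112*(33/2) + 0 = 1848 + 0 = 1848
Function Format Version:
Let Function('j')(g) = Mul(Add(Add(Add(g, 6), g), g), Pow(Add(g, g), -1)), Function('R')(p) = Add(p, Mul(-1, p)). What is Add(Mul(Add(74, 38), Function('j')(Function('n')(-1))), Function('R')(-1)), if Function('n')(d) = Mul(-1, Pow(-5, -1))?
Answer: 1848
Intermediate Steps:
Function('R')(p) = 0
Function('n')(d) = Rational(1, 5) (Function('n')(d) = Mul(-1, Rational(-1, 5)) = Rational(1, 5))
Function('j')(g) = Mul(Rational(1, 2), Pow(g, -1), Add(6, Mul(3, g))) (Function('j')(g) = Mul(Add(Add(Add(6, g), g), g), Pow(Mul(2, g), -1)) = Mul(Add(Add(6, Mul(2, g)), g), Mul(Rational(1, 2), Pow(g, -1))) = Mul(Add(6, Mul(3, g)), Mul(Rational(1, 2), Pow(g, -1))) = Mul(Rational(1, 2), Pow(g, -1), Add(6, Mul(3, g))))
Add(Mul(Add(74, 38), Function('j')(Function('n')(-1))), Function('R')(-1)) = Add(Mul(Add(74, 38), Add(Rational(3, 2), Mul(3, Pow(Rational(1, 5), -1)))), 0) = Add(Mul(112, Add(Rational(3, 2), Mul(3, 5))), 0) = Add(Mul(112, Add(Rational(3, 2), 15)), 0) = Add(Mul(112, Rational(33, 2)), 0) = Add(1848, 0) = 1848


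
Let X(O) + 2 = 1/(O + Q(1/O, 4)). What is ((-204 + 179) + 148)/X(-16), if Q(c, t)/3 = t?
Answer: -164/3 ≈ -54.667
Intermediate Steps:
Q(c, t) = 3*t
X(O) = -2 + 1/(12 + O) (X(O) = -2 + 1/(O + 3*4) = -2 + 1/(O + 12) = -2 + 1/(12 + O))
((-204 + 179) + 148)/X(-16) = ((-204 + 179) + 148)/(((-23 - 2*(-16))/(12 - 16))) = (-25 + 148)/(((-23 + 32)/(-4))) = 123/((-¼*9)) = 123/(-9/4) = 123*(-4/9) = -164/3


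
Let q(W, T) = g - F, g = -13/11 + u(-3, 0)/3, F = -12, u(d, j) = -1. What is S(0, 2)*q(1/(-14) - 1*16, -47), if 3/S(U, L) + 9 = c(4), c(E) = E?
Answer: -346/55 ≈ -6.2909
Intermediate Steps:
S(U, L) = -⅗ (S(U, L) = 3/(-9 + 4) = 3/(-5) = 3*(-⅕) = -⅗)
g = -50/33 (g = -13/11 - 1/3 = -13*1/11 - 1*⅓ = -13/11 - ⅓ = -50/33 ≈ -1.5152)
q(W, T) = 346/33 (q(W, T) = -50/33 - 1*(-12) = -50/33 + 12 = 346/33)
S(0, 2)*q(1/(-14) - 1*16, -47) = -⅗*346/33 = -346/55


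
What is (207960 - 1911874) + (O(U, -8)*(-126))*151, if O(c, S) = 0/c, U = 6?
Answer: -1703914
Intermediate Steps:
O(c, S) = 0
(207960 - 1911874) + (O(U, -8)*(-126))*151 = (207960 - 1911874) + (0*(-126))*151 = -1703914 + 0*151 = -1703914 + 0 = -1703914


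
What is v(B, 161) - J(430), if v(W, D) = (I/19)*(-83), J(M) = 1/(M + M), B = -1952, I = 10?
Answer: -713819/16340 ≈ -43.685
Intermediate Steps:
J(M) = 1/(2*M)
v(W, D) = -830/19 (v(W, D) = (10/19)*(-83) = -830/19)
v(B, 161) - J(430) = -830/19 - 1/(2*430) = -830/19 - 1*1/860 = -830/19 - 1/860 = -713819/16340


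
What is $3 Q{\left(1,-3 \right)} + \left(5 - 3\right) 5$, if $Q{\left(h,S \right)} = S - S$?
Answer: $10$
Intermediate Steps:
$Q{\left(h,S \right)} = 0$
$3 Q{\left(1,-3 \right)} + \left(5 - 3\right) 5 = 3 \cdot 0 + \left(5 - 3\right) 5 = 0 + \left(5 - 3\right) 5 = 0 + 2 \cdot 5 = 0 + 10 = 10$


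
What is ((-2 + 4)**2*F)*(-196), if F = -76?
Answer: 59584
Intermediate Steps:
((-2 + 4)**2*F)*(-196) = ((-2 + 4)**2*(-76))*(-196) = (2**2*(-76))*(-196) = (4*(-76))*(-196) = -304*(-196) = 59584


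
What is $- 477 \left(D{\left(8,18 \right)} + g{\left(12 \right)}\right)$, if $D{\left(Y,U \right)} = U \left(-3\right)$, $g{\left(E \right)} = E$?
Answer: $20034$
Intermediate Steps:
$D{\left(Y,U \right)} = - 3 U$
$- 477 \left(D{\left(8,18 \right)} + g{\left(12 \right)}\right) = - 477 \left(\left(-3\right) 18 + 12\right) = - 477 \left(-54 + 12\right) = \left(-477\right) \left(-42\right) = 20034$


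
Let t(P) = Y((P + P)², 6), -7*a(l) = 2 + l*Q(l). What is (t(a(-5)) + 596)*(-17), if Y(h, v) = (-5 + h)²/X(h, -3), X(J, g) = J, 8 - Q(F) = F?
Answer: -5012705/324 ≈ -15471.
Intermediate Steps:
Q(F) = 8 - F
a(l) = -2/7 - l*(8 - l)/7 (a(l) = -(2 + l*(8 - l))/7 = -2/7 - l*(8 - l)/7)
Y(h, v) = (-5 + h)²/h
t(P) = (-5 + 4*P²)²/(4*P²) (t(P) = (-5 + (P + P)²)²/((P + P)²) = (-5 + (2*P)²)²/((2*P)²) = (-5 + 4*P²)²/((4*P²)) = (1/(4*P²))*(-5 + 4*P²)² = (-5 + 4*P²)²/(4*P²))
(t(a(-5)) + 596)*(-17) = ((-5 + 4*(-2/7 + (⅐)*(-5)*(-8 - 5))²)²/(4*(-2/7 + (⅐)*(-5)*(-8 - 5))²) + 596)*(-17) = ((-5 + 4*(-2/7 + (⅐)*(-5)*(-13))²)²/(4*(-2/7 + (⅐)*(-5)*(-13))²) + 596)*(-17) = ((-5 + 4*(-2/7 + 65/7)²)²/(4*(-2/7 + 65/7)²) + 596)*(-17) = ((¼)*(-5 + 4*9²)²/9² + 596)*(-17) = ((¼)*(1/81)*(-5 + 4*81)² + 596)*(-17) = ((¼)*(1/81)*(-5 + 324)² + 596)*(-17) = ((¼)*(1/81)*319² + 596)*(-17) = ((¼)*(1/81)*101761 + 596)*(-17) = (101761/324 + 596)*(-17) = (294865/324)*(-17) = -5012705/324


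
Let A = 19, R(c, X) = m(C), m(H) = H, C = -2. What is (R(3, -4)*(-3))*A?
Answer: 114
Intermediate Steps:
R(c, X) = -2
(R(3, -4)*(-3))*A = -2*(-3)*19 = 6*19 = 114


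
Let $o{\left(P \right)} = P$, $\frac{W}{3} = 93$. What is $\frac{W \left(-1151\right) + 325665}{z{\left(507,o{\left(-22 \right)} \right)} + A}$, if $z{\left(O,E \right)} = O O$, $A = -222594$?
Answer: $\frac{1512}{11485} \approx 0.13165$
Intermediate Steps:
$W = 279$ ($W = 3 \cdot 93 = 279$)
$z{\left(O,E \right)} = O^{2}$
$\frac{W \left(-1151\right) + 325665}{z{\left(507,o{\left(-22 \right)} \right)} + A} = \frac{279 \left(-1151\right) + 325665}{507^{2} - 222594} = \frac{-321129 + 325665}{257049 - 222594} = \frac{4536}{34455} = 4536 \cdot \frac{1}{34455} = \frac{1512}{11485}$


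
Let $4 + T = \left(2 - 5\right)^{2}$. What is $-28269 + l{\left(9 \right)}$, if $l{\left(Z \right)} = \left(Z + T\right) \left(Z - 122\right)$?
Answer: $-29851$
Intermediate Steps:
$T = 5$ ($T = -4 + \left(2 - 5\right)^{2} = -4 + \left(-3\right)^{2} = -4 + 9 = 5$)
$l{\left(Z \right)} = \left(-122 + Z\right) \left(5 + Z\right)$ ($l{\left(Z \right)} = \left(Z + 5\right) \left(Z - 122\right) = \left(5 + Z\right) \left(-122 + Z\right) = \left(-122 + Z\right) \left(5 + Z\right)$)
$-28269 + l{\left(9 \right)} = -28269 - \left(1663 - 81\right) = -28269 - 1582 = -29851$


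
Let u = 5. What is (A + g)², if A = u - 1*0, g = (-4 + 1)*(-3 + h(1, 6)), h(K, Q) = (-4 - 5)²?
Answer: 52441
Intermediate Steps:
h(K, Q) = 81 (h(K, Q) = (-9)² = 81)
g = -234 (g = (-4 + 1)*(-3 + 81) = -3*78 = -234)
A = 5 (A = 5 - 1*0 = 5 + 0 = 5)
(A + g)² = (5 - 234)² = (-229)² = 52441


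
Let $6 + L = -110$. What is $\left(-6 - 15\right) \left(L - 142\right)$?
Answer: $5418$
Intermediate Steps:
$L = -116$ ($L = -6 - 110 = -116$)
$\left(-6 - 15\right) \left(L - 142\right) = \left(-6 - 15\right) \left(-116 - 142\right) = \left(-21\right) \left(-258\right) = 5418$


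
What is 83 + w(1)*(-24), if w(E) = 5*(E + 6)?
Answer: -757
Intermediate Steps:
w(E) = 30 + 5*E (w(E) = 5*(6 + E) = 30 + 5*E)
83 + w(1)*(-24) = 83 + (30 + 5*1)*(-24) = 83 + (30 + 5)*(-24) = 83 + 35*(-24) = 83 - 840 = -757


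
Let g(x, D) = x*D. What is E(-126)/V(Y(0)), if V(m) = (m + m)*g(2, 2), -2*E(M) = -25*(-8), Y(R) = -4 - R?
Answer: 25/8 ≈ 3.1250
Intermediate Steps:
g(x, D) = D*x
E(M) = -100 (E(M) = -(-25)*(-8)/2 = -½*200 = -100)
V(m) = 8*m (V(m) = (m + m)*(2*2) = (2*m)*4 = 8*m)
E(-126)/V(Y(0)) = -100*1/(8*(-4 - 1*0)) = -100*1/(8*(-4 + 0)) = -100/(8*(-4)) = -100/(-32) = -100*(-1/32) = 25/8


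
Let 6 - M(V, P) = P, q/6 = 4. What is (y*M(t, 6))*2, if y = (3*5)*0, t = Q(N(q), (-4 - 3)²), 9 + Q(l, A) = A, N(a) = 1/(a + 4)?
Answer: 0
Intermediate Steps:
q = 24 (q = 6*4 = 24)
N(a) = 1/(4 + a)
Q(l, A) = -9 + A
t = 40 (t = -9 + (-4 - 3)² = -9 + (-7)² = -9 + 49 = 40)
y = 0 (y = 15*0 = 0)
M(V, P) = 6 - P
(y*M(t, 6))*2 = (0*(6 - 1*6))*2 = (0*(6 - 6))*2 = (0*0)*2 = 0*2 = 0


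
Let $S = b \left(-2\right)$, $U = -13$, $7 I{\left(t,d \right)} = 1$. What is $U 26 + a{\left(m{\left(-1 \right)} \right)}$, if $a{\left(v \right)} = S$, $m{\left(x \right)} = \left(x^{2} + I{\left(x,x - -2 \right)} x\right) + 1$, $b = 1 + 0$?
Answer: $-340$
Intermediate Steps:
$b = 1$
$I{\left(t,d \right)} = \frac{1}{7}$ ($I{\left(t,d \right)} = \frac{1}{7} \cdot 1 = \frac{1}{7}$)
$m{\left(x \right)} = 1 + x^{2} + \frac{x}{7}$ ($m{\left(x \right)} = \left(x^{2} + \frac{x}{7}\right) + 1 = 1 + x^{2} + \frac{x}{7}$)
$S = -2$ ($S = 1 \left(-2\right) = -2$)
$a{\left(v \right)} = -2$
$U 26 + a{\left(m{\left(-1 \right)} \right)} = \left(-13\right) 26 - 2 = -338 - 2 = -340$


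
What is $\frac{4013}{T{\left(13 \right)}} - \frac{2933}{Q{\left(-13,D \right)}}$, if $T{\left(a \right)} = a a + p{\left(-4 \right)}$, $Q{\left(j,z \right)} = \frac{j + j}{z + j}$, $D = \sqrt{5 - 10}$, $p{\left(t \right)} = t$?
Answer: $- \frac{475919}{330} + \frac{2933 i \sqrt{5}}{26} \approx -1442.2 + 252.25 i$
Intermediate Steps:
$D = i \sqrt{5}$ ($D = \sqrt{-5} = i \sqrt{5} \approx 2.2361 i$)
$Q{\left(j,z \right)} = \frac{2 j}{j + z}$
$T{\left(a \right)} = -4 + a^{2}$ ($T{\left(a \right)} = a a - 4 = a^{2} - 4 = -4 + a^{2}$)
$\frac{4013}{T{\left(13 \right)}} - \frac{2933}{Q{\left(-13,D \right)}} = \frac{4013}{-4 + 13^{2}} - \frac{2933}{2 \left(-13\right) \frac{1}{-13 + i \sqrt{5}}} = \frac{4013}{-4 + 169} - \frac{2933}{\left(-26\right) \frac{1}{-13 + i \sqrt{5}}} = \frac{4013}{165} - 2933 \left(\frac{1}{2} - \frac{i \sqrt{5}}{26}\right) = 4013 \cdot \frac{1}{165} - \left(\frac{2933}{2} - \frac{2933 i \sqrt{5}}{26}\right) = \frac{4013}{165} - \left(\frac{2933}{2} - \frac{2933 i \sqrt{5}}{26}\right) = - \frac{475919}{330} + \frac{2933 i \sqrt{5}}{26}$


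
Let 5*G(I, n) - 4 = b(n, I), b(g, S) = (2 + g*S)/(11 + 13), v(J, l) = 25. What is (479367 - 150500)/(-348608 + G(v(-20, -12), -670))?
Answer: -1409430/1494629 ≈ -0.94300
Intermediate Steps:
b(g, S) = 1/12 + S*g/24 (b(g, S) = (2 + S*g)/24 = (2 + S*g)*(1/24) = 1/12 + S*g/24)
G(I, n) = 49/60 + I*n/120 (G(I, n) = ⅘ + (1/12 + I*n/24)/5 = ⅘ + (1/60 + I*n/120) = 49/60 + I*n/120)
(479367 - 150500)/(-348608 + G(v(-20, -12), -670)) = (479367 - 150500)/(-348608 + (49/60 + (1/120)*25*(-670))) = 328867/(-348608 + (49/60 - 1675/12)) = 328867/(-348608 - 4163/30) = 328867/(-10462403/30) = 328867*(-30/10462403) = -1409430/1494629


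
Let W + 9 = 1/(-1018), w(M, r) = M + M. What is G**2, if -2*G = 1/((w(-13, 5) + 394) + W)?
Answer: 259081/133561742521 ≈ 1.9398e-6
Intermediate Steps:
w(M, r) = 2*M
W = -9163/1018 (W = -9 + 1/(-1018) = -9 - 1/1018 = -9163/1018 ≈ -9.0010)
G = -509/365461 (G = -1/(2*((2*(-13) + 394) - 9163/1018)) = -1/(2*((-26 + 394) - 9163/1018)) = -1/(2*(368 - 9163/1018)) = -1/(2*365461/1018) = -1/2*1018/365461 = -509/365461 ≈ -0.0013928)
G**2 = (-509/365461)**2 = 259081/133561742521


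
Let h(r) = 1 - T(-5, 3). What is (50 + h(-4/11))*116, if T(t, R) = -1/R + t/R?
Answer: 6148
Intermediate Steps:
h(r) = 3 (h(r) = 1 - (-1 - 5)/3 = 1 - (-6)/3 = 1 - 1*(-2) = 1 + 2 = 3)
(50 + h(-4/11))*116 = (50 + 3)*116 = 53*116 = 6148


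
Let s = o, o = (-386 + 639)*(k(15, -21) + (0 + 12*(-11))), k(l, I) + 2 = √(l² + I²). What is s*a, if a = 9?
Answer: -305118 + 6831*√74 ≈ -2.4636e+5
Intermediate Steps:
k(l, I) = -2 + √(I² + l²) (k(l, I) = -2 + √(l² + I²) = -2 + √(I² + l²))
o = -33902 + 759*√74 (o = (-386 + 639)*((-2 + √((-21)² + 15²)) + (0 + 12*(-11))) = 253*((-2 + √(441 + 225)) + (0 - 132)) = 253*((-2 + √666) - 132) = 253*((-2 + 3*√74) - 132) = 253*(-134 + 3*√74) = -33902 + 759*√74 ≈ -27373.)
s = -33902 + 759*√74 ≈ -27373.
s*a = (-33902 + 759*√74)*9 = -305118 + 6831*√74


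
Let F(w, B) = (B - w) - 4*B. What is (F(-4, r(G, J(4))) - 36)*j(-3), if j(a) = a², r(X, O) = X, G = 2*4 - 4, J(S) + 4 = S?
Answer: -396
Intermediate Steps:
J(S) = -4 + S
G = 4 (G = 8 - 4 = 4)
F(w, B) = -w - 3*B
(F(-4, r(G, J(4))) - 36)*j(-3) = ((-1*(-4) - 3*4) - 36)*(-3)² = ((4 - 12) - 36)*9 = (-8 - 36)*9 = -44*9 = -396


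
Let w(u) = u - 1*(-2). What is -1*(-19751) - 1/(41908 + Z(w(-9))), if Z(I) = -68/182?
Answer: 75322295003/3813594 ≈ 19751.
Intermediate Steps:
w(u) = 2 + u (w(u) = u + 2 = 2 + u)
Z(I) = -34/91 (Z(I) = -68*1/182 = -34/91)
-1*(-19751) - 1/(41908 + Z(w(-9))) = -1*(-19751) - 1/(41908 - 34/91) = 19751 - 1/3813594/91 = 19751 - 1*91/3813594 = 19751 - 91/3813594 = 75322295003/3813594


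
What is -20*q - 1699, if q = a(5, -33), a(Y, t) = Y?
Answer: -1799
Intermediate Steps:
q = 5
-20*q - 1699 = -20*5 - 1699 = -100 - 1699 = -1799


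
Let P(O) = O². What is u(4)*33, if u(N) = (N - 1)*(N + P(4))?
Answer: 1980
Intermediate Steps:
u(N) = (-1 + N)*(16 + N) (u(N) = (N - 1)*(N + 4²) = (-1 + N)*(N + 16) = (-1 + N)*(16 + N))
u(4)*33 = (-16 + 4² + 15*4)*33 = (-16 + 16 + 60)*33 = 60*33 = 1980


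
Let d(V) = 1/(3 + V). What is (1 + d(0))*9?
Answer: 12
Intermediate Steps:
(1 + d(0))*9 = (1 + 1/(3 + 0))*9 = (1 + 1/3)*9 = (1 + ⅓)*9 = (4/3)*9 = 12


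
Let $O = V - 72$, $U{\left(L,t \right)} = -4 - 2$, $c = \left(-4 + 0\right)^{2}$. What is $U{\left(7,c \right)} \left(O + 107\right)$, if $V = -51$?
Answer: $96$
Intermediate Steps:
$c = 16$ ($c = \left(-4\right)^{2} = 16$)
$U{\left(L,t \right)} = -6$
$O = -123$ ($O = -51 - 72 = -123$)
$U{\left(7,c \right)} \left(O + 107\right) = - 6 \left(-123 + 107\right) = \left(-6\right) \left(-16\right) = 96$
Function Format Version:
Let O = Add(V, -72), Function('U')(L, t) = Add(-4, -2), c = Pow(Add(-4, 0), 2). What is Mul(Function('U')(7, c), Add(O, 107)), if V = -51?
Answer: 96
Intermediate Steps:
c = 16 (c = Pow(-4, 2) = 16)
Function('U')(L, t) = -6
O = -123 (O = Add(-51, -72) = -123)
Mul(Function('U')(7, c), Add(O, 107)) = Mul(-6, Add(-123, 107)) = Mul(-6, -16) = 96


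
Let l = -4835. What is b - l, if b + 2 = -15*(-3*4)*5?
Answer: 5733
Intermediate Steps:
b = 898 (b = -2 - 15*(-3*4)*5 = -2 - (-180)*5 = -2 - 15*(-60) = -2 + 900 = 898)
b - l = 898 - 1*(-4835) = 898 + 4835 = 5733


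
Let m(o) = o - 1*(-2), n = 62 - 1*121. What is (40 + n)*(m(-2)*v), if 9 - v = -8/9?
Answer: 0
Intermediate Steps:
n = -59 (n = 62 - 121 = -59)
v = 89/9 (v = 9 - (-8)/9 = 9 - 1*(-8/9) = 9 + 8/9 = 89/9 ≈ 9.8889)
m(o) = 2 + o (m(o) = o + 2 = 2 + o)
(40 + n)*(m(-2)*v) = (40 - 59)*((2 - 2)*(89/9)) = -0*89/9 = -19*0 = 0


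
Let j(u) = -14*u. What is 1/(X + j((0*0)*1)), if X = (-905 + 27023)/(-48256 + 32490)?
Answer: -7883/13059 ≈ -0.60365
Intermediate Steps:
X = -13059/7883 (X = 26118/(-15766) = 26118*(-1/15766) = -13059/7883 ≈ -1.6566)
1/(X + j((0*0)*1)) = 1/(-13059/7883 - 14*0*0) = 1/(-13059/7883 - 0) = 1/(-13059/7883 - 14*0) = 1/(-13059/7883 + 0) = 1/(-13059/7883) = -7883/13059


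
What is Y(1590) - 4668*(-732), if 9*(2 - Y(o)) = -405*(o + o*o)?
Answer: 117253028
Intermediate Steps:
Y(o) = 2 + 45*o + 45*o² (Y(o) = 2 - (-1)*405*(o + o*o)/9 = 2 - (-1)*405*(o + o²)/9 = 2 - (-1)*(405*o + 405*o²)/9 = 2 - (-405*o - 405*o²)/9 = 2 + (45*o + 45*o²) = 2 + 45*o + 45*o²)
Y(1590) - 4668*(-732) = (2 + 45*1590 + 45*1590²) - 4668*(-732) = (2 + 71550 + 45*2528100) - 1*(-3416976) = (2 + 71550 + 113764500) + 3416976 = 113836052 + 3416976 = 117253028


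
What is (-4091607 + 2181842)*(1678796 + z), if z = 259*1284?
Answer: -3841209652280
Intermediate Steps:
z = 332556
(-4091607 + 2181842)*(1678796 + z) = (-4091607 + 2181842)*(1678796 + 332556) = -1909765*2011352 = -3841209652280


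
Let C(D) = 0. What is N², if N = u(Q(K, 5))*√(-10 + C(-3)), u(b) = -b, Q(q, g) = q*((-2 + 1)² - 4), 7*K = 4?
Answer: -1440/49 ≈ -29.388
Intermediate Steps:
K = 4/7 (K = (⅐)*4 = 4/7 ≈ 0.57143)
Q(q, g) = -3*q (Q(q, g) = q*((-1)² - 4) = q*(1 - 4) = q*(-3) = -3*q)
N = 12*I*√10/7 (N = (-(-3)*4/7)*√(-10 + 0) = (-1*(-12/7))*√(-10) = 12*(I*√10)/7 = 12*I*√10/7 ≈ 5.4211*I)
N² = (12*I*√10/7)² = -1440/49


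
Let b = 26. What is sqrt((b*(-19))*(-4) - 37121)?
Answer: 3*I*sqrt(3905) ≈ 187.47*I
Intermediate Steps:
sqrt((b*(-19))*(-4) - 37121) = sqrt((26*(-19))*(-4) - 37121) = sqrt(-494*(-4) - 37121) = sqrt(1976 - 37121) = sqrt(-35145) = 3*I*sqrt(3905)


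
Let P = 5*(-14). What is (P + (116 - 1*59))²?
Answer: 169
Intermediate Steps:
P = -70
(P + (116 - 1*59))² = (-70 + (116 - 1*59))² = (-70 + (116 - 59))² = (-70 + 57)² = (-13)² = 169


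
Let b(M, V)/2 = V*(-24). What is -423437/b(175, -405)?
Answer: -423437/19440 ≈ -21.782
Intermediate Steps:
b(M, V) = -48*V (b(M, V) = 2*(V*(-24)) = 2*(-24*V) = -48*V)
-423437/b(175, -405) = -423437/((-48*(-405))) = -423437/19440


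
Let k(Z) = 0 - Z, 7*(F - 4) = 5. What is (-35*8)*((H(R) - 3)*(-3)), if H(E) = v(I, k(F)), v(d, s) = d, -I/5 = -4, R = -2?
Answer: 14280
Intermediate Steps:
F = 33/7 (F = 4 + (⅐)*5 = 4 + 5/7 = 33/7 ≈ 4.7143)
I = 20 (I = -5*(-4) = 20)
k(Z) = -Z
H(E) = 20
(-35*8)*((H(R) - 3)*(-3)) = (-35*8)*((20 - 3)*(-3)) = -4760*(-3) = -280*(-51) = 14280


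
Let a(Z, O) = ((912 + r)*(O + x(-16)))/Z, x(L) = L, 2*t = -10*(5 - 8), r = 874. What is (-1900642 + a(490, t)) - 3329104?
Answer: -1281288663/245 ≈ -5.2298e+6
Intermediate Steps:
t = 15 (t = (-10*(5 - 8))/2 = (-10*(-3))/2 = (½)*30 = 15)
a(Z, O) = (-28576 + 1786*O)/Z (a(Z, O) = ((912 + 874)*(O - 16))/Z = (1786*(-16 + O))/Z = (-28576 + 1786*O)/Z)
(-1900642 + a(490, t)) - 3329104 = (-1900642 + 1786*(-16 + 15)/490) - 3329104 = (-1900642 + 1786*(1/490)*(-1)) - 3329104 = (-1900642 - 893/245) - 3329104 = -465658183/245 - 3329104 = -1281288663/245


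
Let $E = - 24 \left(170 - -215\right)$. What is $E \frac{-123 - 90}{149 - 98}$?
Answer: $\frac{656040}{17} \approx 38591.0$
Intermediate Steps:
$E = -9240$ ($E = - 24 \left(170 + 215\right) = \left(-24\right) 385 = -9240$)
$E \frac{-123 - 90}{149 - 98} = - 9240 \frac{-123 - 90}{149 - 98} = - 9240 \left(- \frac{213}{51}\right) = - 9240 \left(\left(-213\right) \frac{1}{51}\right) = \left(-9240\right) \left(- \frac{71}{17}\right) = \frac{656040}{17}$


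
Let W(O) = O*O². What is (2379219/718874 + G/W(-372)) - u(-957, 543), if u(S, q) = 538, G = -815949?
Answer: -1099255293062591/2055933632064 ≈ -534.67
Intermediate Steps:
W(O) = O³
(2379219/718874 + G/W(-372)) - u(-957, 543) = (2379219/718874 - 815949/((-372)³)) - 1*538 = (2379219*(1/718874) - 815949/(-51478848)) - 538 = (2379219/718874 - 815949*(-1/51478848)) - 538 = (2379219/718874 + 90661/5719872) - 538 = 6837000987841/2055933632064 - 538 = -1099255293062591/2055933632064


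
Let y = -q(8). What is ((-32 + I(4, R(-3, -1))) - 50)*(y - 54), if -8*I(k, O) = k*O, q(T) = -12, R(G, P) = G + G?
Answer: 3318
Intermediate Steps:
R(G, P) = 2*G
I(k, O) = -O*k/8 (I(k, O) = -k*O/8 = -O*k/8)
y = 12 (y = -1*(-12) = 12)
((-32 + I(4, R(-3, -1))) - 50)*(y - 54) = ((-32 - 1/8*2*(-3)*4) - 50)*(12 - 54) = ((-32 - 1/8*(-6)*4) - 50)*(-42) = ((-32 + 3) - 50)*(-42) = (-29 - 50)*(-42) = -79*(-42) = 3318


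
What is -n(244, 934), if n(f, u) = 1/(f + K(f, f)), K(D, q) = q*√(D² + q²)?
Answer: 1/29053324 - √2/119071 ≈ -1.1843e-5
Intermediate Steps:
n(f, u) = 1/(f + f*√2*√(f²)) (n(f, u) = 1/(f + f*√(f² + f²)) = 1/(f + f*√(2*f²)) = 1/(f + f*(√2*√(f²))) = 1/(f + f*√2*√(f²)))
-n(244, 934) = -1/(244*(1 + √2*√(244²))) = -1/(244*(1 + √2*√59536)) = -1/(244*(1 + √2*244)) = -1/(244*(1 + 244*√2))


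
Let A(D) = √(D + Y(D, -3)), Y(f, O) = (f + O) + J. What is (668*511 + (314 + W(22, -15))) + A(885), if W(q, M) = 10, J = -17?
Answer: 341672 + 5*√70 ≈ 3.4171e+5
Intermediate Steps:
Y(f, O) = -17 + O + f (Y(f, O) = (f + O) - 17 = (O + f) - 17 = -17 + O + f)
A(D) = √(-20 + 2*D) (A(D) = √(D + (-17 - 3 + D)) = √(D + (-20 + D)) = √(-20 + 2*D))
(668*511 + (314 + W(22, -15))) + A(885) = (668*511 + (314 + 10)) + √(-20 + 2*885) = (341348 + 324) + √(-20 + 1770) = 341672 + √1750 = 341672 + 5*√70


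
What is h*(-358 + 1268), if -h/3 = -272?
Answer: 742560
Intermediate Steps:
h = 816 (h = -3*(-272) = 816)
h*(-358 + 1268) = 816*(-358 + 1268) = 816*910 = 742560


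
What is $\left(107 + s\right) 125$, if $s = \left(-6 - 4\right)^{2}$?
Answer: $25875$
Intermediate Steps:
$s = 100$ ($s = \left(-10\right)^{2} = 100$)
$\left(107 + s\right) 125 = \left(107 + 100\right) 125 = 207 \cdot 125 = 25875$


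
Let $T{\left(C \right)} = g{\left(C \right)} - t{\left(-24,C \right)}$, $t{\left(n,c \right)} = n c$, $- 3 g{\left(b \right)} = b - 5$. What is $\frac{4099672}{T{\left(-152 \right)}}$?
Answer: $- \frac{12299016}{10787} \approx -1140.2$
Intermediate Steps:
$g{\left(b \right)} = \frac{5}{3} - \frac{b}{3}$ ($g{\left(b \right)} = - \frac{b - 5}{3} = - \frac{-5 + b}{3} = \frac{5}{3} - \frac{b}{3}$)
$t{\left(n,c \right)} = c n$
$T{\left(C \right)} = \frac{5}{3} + \frac{71 C}{3}$ ($T{\left(C \right)} = \left(\frac{5}{3} - \frac{C}{3}\right) - C \left(-24\right) = \left(\frac{5}{3} - \frac{C}{3}\right) - - 24 C = \left(\frac{5}{3} - \frac{C}{3}\right) + 24 C = \frac{5}{3} + \frac{71 C}{3}$)
$\frac{4099672}{T{\left(-152 \right)}} = \frac{4099672}{\frac{5}{3} + \frac{71}{3} \left(-152\right)} = \frac{4099672}{\frac{5}{3} - \frac{10792}{3}} = \frac{4099672}{- \frac{10787}{3}} = 4099672 \left(- \frac{3}{10787}\right) = - \frac{12299016}{10787}$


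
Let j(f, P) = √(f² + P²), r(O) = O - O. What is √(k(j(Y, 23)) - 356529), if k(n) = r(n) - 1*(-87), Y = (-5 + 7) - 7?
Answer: I*√356442 ≈ 597.03*I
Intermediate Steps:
Y = -5 (Y = 2 - 7 = -5)
r(O) = 0
j(f, P) = √(P² + f²)
k(n) = 87 (k(n) = 0 - 1*(-87) = 0 + 87 = 87)
√(k(j(Y, 23)) - 356529) = √(87 - 356529) = √(-356442) = I*√356442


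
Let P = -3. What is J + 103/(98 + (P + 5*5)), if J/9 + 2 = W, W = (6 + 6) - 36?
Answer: -27977/120 ≈ -233.14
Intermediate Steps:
W = -24 (W = 12 - 36 = -24)
J = -234 (J = -18 + 9*(-24) = -18 - 216 = -234)
J + 103/(98 + (P + 5*5)) = -234 + 103/(98 + (-3 + 5*5)) = -234 + 103/(98 + (-3 + 25)) = -234 + 103/(98 + 22) = -234 + 103/120 = -27977/120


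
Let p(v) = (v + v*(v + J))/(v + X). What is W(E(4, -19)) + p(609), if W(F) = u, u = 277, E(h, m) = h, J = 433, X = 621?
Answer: 325299/410 ≈ 793.41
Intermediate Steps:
p(v) = (v + v*(433 + v))/(621 + v) (p(v) = (v + v*(v + 433))/(v + 621) = (v + v*(433 + v))/(621 + v))
W(F) = 277
W(E(4, -19)) + p(609) = 277 + 609*(434 + 609)/(621 + 609) = 277 + 609*1043/1230 = 277 + 609*(1/1230)*1043 = 277 + 211729/410 = 325299/410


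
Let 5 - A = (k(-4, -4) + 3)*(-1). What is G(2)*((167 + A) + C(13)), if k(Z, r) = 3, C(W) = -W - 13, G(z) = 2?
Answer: 304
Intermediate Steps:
C(W) = -13 - W
A = 11 (A = 5 - (3 + 3)*(-1) = 5 - 6*(-1) = 5 - 1*(-6) = 5 + 6 = 11)
G(2)*((167 + A) + C(13)) = 2*((167 + 11) + (-13 - 1*13)) = 2*(178 + (-13 - 13)) = 2*(178 - 26) = 2*152 = 304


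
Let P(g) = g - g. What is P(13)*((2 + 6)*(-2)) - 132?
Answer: -132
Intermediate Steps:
P(g) = 0
P(13)*((2 + 6)*(-2)) - 132 = 0*((2 + 6)*(-2)) - 132 = 0*(8*(-2)) - 132 = 0*(-16) - 132 = 0 - 132 = -132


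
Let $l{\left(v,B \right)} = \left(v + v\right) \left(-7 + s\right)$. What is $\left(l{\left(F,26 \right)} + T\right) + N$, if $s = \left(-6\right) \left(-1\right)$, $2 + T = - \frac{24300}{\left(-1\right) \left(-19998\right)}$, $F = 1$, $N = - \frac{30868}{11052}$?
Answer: $- \frac{24582409}{3069693} \approx -8.0081$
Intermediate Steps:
$N = - \frac{7717}{2763}$ ($N = \left(-30868\right) \frac{1}{11052} = - \frac{7717}{2763} \approx -2.793$)
$T = - \frac{3572}{1111}$ ($T = -2 - \frac{24300}{\left(-1\right) \left(-19998\right)} = -2 - \frac{24300}{19998} = -2 - \frac{1350}{1111} = - \frac{3572}{1111} \approx -3.2151$)
$s = 6$
$l{\left(v,B \right)} = - 2 v$ ($l{\left(v,B \right)} = \left(v + v\right) \left(-7 + 6\right) = 2 v \left(-1\right) = - 2 v$)
$\left(l{\left(F,26 \right)} + T\right) + N = \left(\left(-2\right) 1 - \frac{3572}{1111}\right) - \frac{7717}{2763} = \left(-2 - \frac{3572}{1111}\right) - \frac{7717}{2763} = - \frac{5794}{1111} - \frac{7717}{2763} = - \frac{24582409}{3069693}$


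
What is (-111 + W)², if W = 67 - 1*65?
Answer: 11881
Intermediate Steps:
W = 2 (W = 67 - 65 = 2)
(-111 + W)² = (-111 + 2)² = (-109)² = 11881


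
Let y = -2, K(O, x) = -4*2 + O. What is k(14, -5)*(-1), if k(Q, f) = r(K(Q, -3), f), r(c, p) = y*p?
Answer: -10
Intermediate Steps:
K(O, x) = -8 + O
r(c, p) = -2*p
k(Q, f) = -2*f
k(14, -5)*(-1) = -2*(-5)*(-1) = 10*(-1) = -10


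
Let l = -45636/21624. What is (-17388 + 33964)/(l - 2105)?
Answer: -29869952/3797013 ≈ -7.8667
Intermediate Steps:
l = -3803/1802 (l = -45636*1/21624 = -3803/1802 ≈ -2.1104)
(-17388 + 33964)/(l - 2105) = (-17388 + 33964)/(-3803/1802 - 2105) = 16576/(-3797013/1802) = 16576*(-1802/3797013) = -29869952/3797013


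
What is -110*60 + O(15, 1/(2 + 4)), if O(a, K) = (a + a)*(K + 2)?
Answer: -6535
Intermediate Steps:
O(a, K) = 2*a*(2 + K) (O(a, K) = (2*a)*(2 + K) = 2*a*(2 + K))
-110*60 + O(15, 1/(2 + 4)) = -110*60 + 2*15*(2 + 1/(2 + 4)) = -6600 + 2*15*(2 + 1/6) = -6600 + 2*15*(2 + ⅙) = -6600 + 2*15*(13/6) = -6600 + 65 = -6535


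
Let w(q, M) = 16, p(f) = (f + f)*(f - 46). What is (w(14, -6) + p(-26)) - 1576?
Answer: 2184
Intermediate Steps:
p(f) = 2*f*(-46 + f) (p(f) = (2*f)*(-46 + f) = 2*f*(-46 + f))
(w(14, -6) + p(-26)) - 1576 = (16 + 2*(-26)*(-46 - 26)) - 1576 = (16 + 2*(-26)*(-72)) - 1576 = (16 + 3744) - 1576 = 3760 - 1576 = 2184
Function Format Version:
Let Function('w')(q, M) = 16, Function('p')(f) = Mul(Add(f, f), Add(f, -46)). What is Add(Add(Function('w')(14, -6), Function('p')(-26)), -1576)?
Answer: 2184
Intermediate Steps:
Function('p')(f) = Mul(2, f, Add(-46, f)) (Function('p')(f) = Mul(Mul(2, f), Add(-46, f)) = Mul(2, f, Add(-46, f)))
Add(Add(Function('w')(14, -6), Function('p')(-26)), -1576) = Add(Add(16, Mul(2, -26, Add(-46, -26))), -1576) = Add(Add(16, Mul(2, -26, -72)), -1576) = Add(Add(16, 3744), -1576) = Add(3760, -1576) = 2184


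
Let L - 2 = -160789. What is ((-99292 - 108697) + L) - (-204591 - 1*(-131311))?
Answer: -295496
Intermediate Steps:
L = -160787 (L = 2 - 160789 = -160787)
((-99292 - 108697) + L) - (-204591 - 1*(-131311)) = ((-99292 - 108697) - 160787) - (-204591 - 1*(-131311)) = (-207989 - 160787) - (-204591 + 131311) = -368776 - 1*(-73280) = -368776 + 73280 = -295496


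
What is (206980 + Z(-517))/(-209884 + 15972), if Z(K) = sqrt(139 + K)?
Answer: -51745/48478 - 3*I*sqrt(42)/193912 ≈ -1.0674 - 0.00010026*I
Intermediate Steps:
(206980 + Z(-517))/(-209884 + 15972) = (206980 + sqrt(139 - 517))/(-209884 + 15972) = (206980 + sqrt(-378))/(-193912) = (206980 + 3*I*sqrt(42))*(-1/193912) = -51745/48478 - 3*I*sqrt(42)/193912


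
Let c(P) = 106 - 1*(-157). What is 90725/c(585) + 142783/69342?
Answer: 6328604879/18236946 ≈ 347.02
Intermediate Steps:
c(P) = 263 (c(P) = 106 + 157 = 263)
90725/c(585) + 142783/69342 = 90725/263 + 142783/69342 = 6328604879/18236946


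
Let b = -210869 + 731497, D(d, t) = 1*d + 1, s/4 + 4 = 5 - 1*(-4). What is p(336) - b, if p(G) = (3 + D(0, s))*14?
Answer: -520572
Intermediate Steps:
s = 20 (s = -16 + 4*(5 - 1*(-4)) = -16 + 4*(5 + 4) = -16 + 4*9 = -16 + 36 = 20)
D(d, t) = 1 + d (D(d, t) = d + 1 = 1 + d)
b = 520628
p(G) = 56 (p(G) = (3 + (1 + 0))*14 = (3 + 1)*14 = 4*14 = 56)
p(336) - b = 56 - 1*520628 = 56 - 520628 = -520572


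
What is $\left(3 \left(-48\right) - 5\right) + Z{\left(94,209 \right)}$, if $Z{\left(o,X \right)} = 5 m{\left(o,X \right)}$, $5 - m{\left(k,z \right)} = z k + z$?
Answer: $-99399$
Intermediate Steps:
$m{\left(k,z \right)} = 5 - z - k z$ ($m{\left(k,z \right)} = 5 - \left(z k + z\right) = 5 - \left(k z + z\right) = 5 - \left(z + k z\right) = 5 - z - k z$)
$Z{\left(o,X \right)} = 25 - 5 X - 5 X o$ ($Z{\left(o,X \right)} = 5 \left(5 - X - o X\right) = 5 \left(5 - X - X o\right) = 25 - 5 X - 5 X o$)
$\left(3 \left(-48\right) - 5\right) + Z{\left(94,209 \right)} = \left(3 \left(-48\right) - 5\right) - \left(1020 + 98230\right) = \left(-144 - 5\right) - 99250 = -149 - 99250 = -99399$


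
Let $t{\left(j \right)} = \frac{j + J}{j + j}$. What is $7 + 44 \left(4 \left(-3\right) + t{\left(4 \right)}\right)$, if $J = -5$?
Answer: $- \frac{1053}{2} \approx -526.5$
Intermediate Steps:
$t{\left(j \right)} = \frac{-5 + j}{2 j}$ ($t{\left(j \right)} = \frac{j - 5}{j + j} = \frac{-5 + j}{2 j}$)
$7 + 44 \left(4 \left(-3\right) + t{\left(4 \right)}\right) = 7 + 44 \left(4 \left(-3\right) + \frac{-5 + 4}{2 \cdot 4}\right) = 7 + 44 \left(-12 + \frac{1}{2} \cdot \frac{1}{4} \left(-1\right)\right) = 7 + 44 \left(-12 - \frac{1}{8}\right) = 7 + 44 \left(- \frac{97}{8}\right) = 7 - \frac{1067}{2} = - \frac{1053}{2}$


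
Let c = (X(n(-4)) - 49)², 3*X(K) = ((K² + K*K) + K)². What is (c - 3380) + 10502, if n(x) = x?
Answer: 469867/9 ≈ 52207.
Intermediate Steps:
X(K) = (K + 2*K²)²/3 (X(K) = ((K² + K*K) + K)²/3 = ((K² + K²) + K)²/3 = (2*K² + K)²/3 = (K + 2*K²)²/3)
c = 405769/9 (c = ((⅓)*(-4)²*(1 + 2*(-4))² - 49)² = ((⅓)*16*(1 - 8)² - 49)² = ((⅓)*16*(-7)² - 49)² = ((⅓)*16*49 - 49)² = (784/3 - 49)² = (637/3)² = 405769/9 ≈ 45085.)
(c - 3380) + 10502 = (405769/9 - 3380) + 10502 = 375349/9 + 10502 = 469867/9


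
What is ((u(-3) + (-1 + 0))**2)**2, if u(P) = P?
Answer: 256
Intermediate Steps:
((u(-3) + (-1 + 0))**2)**2 = ((-3 + (-1 + 0))**2)**2 = ((-3 - 1)**2)**2 = ((-4)**2)**2 = 16**2 = 256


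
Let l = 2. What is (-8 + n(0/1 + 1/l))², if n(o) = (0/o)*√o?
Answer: 64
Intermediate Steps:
n(o) = 0 (n(o) = 0*√o = 0)
(-8 + n(0/1 + 1/l))² = (-8 + 0)² = (-8)² = 64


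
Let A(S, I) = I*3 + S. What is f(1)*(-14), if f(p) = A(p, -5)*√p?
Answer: 196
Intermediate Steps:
A(S, I) = S + 3*I (A(S, I) = 3*I + S = S + 3*I)
f(p) = √p*(-15 + p) (f(p) = (p + 3*(-5))*√p = (p - 15)*√p = (-15 + p)*√p = √p*(-15 + p))
f(1)*(-14) = (√1*(-15 + 1))*(-14) = (1*(-14))*(-14) = -14*(-14) = 196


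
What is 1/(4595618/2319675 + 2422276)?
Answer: 2319675/5618897675918 ≈ 4.1283e-7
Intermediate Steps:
1/(4595618/2319675 + 2422276) = 1/(5618897675918/2319675) = 2319675/5618897675918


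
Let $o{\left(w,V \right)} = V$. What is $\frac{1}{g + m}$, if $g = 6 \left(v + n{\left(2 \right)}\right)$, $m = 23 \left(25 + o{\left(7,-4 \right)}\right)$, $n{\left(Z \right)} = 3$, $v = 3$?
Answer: $\frac{1}{519} \approx 0.0019268$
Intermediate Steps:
$m = 483$ ($m = 23 \left(25 - 4\right) = 23 \cdot 21 = 483$)
$g = 36$ ($g = 6 \left(3 + 3\right) = 6 \cdot 6 = 36$)
$\frac{1}{g + m} = \frac{1}{36 + 483} = \frac{1}{519}$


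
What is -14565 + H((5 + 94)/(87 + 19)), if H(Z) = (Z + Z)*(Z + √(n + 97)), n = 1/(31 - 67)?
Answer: -81816369/5618 + 33*√3491/106 ≈ -14545.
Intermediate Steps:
n = -1/36 (n = 1/(-36) = -1/36 ≈ -0.027778)
H(Z) = 2*Z*(Z + √3491/6) (H(Z) = (Z + Z)*(Z + √(-1/36 + 97)) = (2*Z)*(Z + √(3491/36)) = (2*Z)*(Z + √3491/6) = 2*Z*(Z + √3491/6))
-14565 + H((5 + 94)/(87 + 19)) = -14565 + ((5 + 94)/(87 + 19))*(√3491 + 6*((5 + 94)/(87 + 19)))/3 = -14565 + (99/106)*(√3491 + 6*(99/106))/3 = -14565 + (99*(1/106))*(√3491 + 6*(99*(1/106)))/3 = -14565 + (⅓)*(99/106)*(√3491 + 6*(99/106)) = -14565 + (⅓)*(99/106)*(√3491 + 297/53) = -14565 + (⅓)*(99/106)*(297/53 + √3491) = -14565 + (9801/5618 + 33*√3491/106) = -81816369/5618 + 33*√3491/106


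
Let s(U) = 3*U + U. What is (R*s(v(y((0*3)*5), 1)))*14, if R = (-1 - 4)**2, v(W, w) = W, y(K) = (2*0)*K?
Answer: 0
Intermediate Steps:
y(K) = 0 (y(K) = 0*K = 0)
R = 25 (R = (-5)**2 = 25)
s(U) = 4*U
(R*s(v(y((0*3)*5), 1)))*14 = (25*(4*0))*14 = (25*0)*14 = 0*14 = 0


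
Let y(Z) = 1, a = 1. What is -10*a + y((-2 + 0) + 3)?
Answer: -9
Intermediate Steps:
-10*a + y((-2 + 0) + 3) = -10*1 + 1 = -10 + 1 = -9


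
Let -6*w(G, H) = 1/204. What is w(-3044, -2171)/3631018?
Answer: -1/4444366032 ≈ -2.2500e-10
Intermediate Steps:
w(G, H) = -1/1224 (w(G, H) = -1/6/204 = -1/6*1/204 = -1/1224)
w(-3044, -2171)/3631018 = -1/1224/3631018 = -1/1224*1/3631018 = -1/4444366032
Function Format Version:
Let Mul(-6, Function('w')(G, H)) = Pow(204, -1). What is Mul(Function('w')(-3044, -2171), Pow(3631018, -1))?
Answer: Rational(-1, 4444366032) ≈ -2.2500e-10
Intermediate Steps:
Function('w')(G, H) = Rational(-1, 1224) (Function('w')(G, H) = Mul(Rational(-1, 6), Pow(204, -1)) = Mul(Rational(-1, 6), Rational(1, 204)) = Rational(-1, 1224))
Mul(Function('w')(-3044, -2171), Pow(3631018, -1)) = Mul(Rational(-1, 1224), Pow(3631018, -1)) = Mul(Rational(-1, 1224), Rational(1, 3631018)) = Rational(-1, 4444366032)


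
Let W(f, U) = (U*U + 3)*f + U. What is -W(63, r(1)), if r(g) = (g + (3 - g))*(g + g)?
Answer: -2463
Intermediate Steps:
r(g) = 6*g (r(g) = 3*(2*g) = 6*g)
W(f, U) = U + f*(3 + U**2) (W(f, U) = (U**2 + 3)*f + U = (3 + U**2)*f + U = f*(3 + U**2) + U = U + f*(3 + U**2))
-W(63, r(1)) = -(6*1 + 3*63 + 63*(6*1)**2) = -(6 + 189 + 63*6**2) = -(6 + 189 + 63*36) = -(6 + 189 + 2268) = -1*2463 = -2463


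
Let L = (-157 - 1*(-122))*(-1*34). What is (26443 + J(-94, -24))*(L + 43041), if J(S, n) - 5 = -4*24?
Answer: 1165575312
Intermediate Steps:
J(S, n) = -91 (J(S, n) = 5 - 4*24 = 5 - 96 = -91)
L = 1190 (L = (-157 + 122)*(-34) = -35*(-34) = 1190)
(26443 + J(-94, -24))*(L + 43041) = (26443 - 91)*(1190 + 43041) = 26352*44231 = 1165575312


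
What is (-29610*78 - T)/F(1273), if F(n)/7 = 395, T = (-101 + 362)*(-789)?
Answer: -2103651/2765 ≈ -760.81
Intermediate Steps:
T = -205929 (T = 261*(-789) = -205929)
F(n) = 2765 (F(n) = 7*395 = 2765)
(-29610*78 - T)/F(1273) = (-29610*78 - 1*(-205929))/2765 = (-2309580 + 205929)*(1/2765) = -2103651*1/2765 = -2103651/2765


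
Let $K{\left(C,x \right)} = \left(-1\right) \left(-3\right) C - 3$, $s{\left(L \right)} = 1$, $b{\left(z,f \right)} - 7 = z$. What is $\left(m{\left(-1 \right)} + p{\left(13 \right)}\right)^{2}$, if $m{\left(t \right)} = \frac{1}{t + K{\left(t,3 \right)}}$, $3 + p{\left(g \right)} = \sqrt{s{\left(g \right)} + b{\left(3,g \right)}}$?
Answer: $\frac{1023}{49} - \frac{44 \sqrt{11}}{7} \approx 0.030195$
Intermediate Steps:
$b{\left(z,f \right)} = 7 + z$
$K{\left(C,x \right)} = -3 + 3 C$ ($K{\left(C,x \right)} = 3 C - 3 = -3 + 3 C$)
$p{\left(g \right)} = -3 + \sqrt{11}$ ($p{\left(g \right)} = -3 + \sqrt{1 + \left(7 + 3\right)} = -3 + \sqrt{1 + 10} = -3 + \sqrt{11}$)
$m{\left(t \right)} = \frac{1}{-3 + 4 t}$ ($m{\left(t \right)} = \frac{1}{t + \left(-3 + 3 t\right)} = \frac{1}{-3 + 4 t}$)
$\left(m{\left(-1 \right)} + p{\left(13 \right)}\right)^{2} = \left(\frac{1}{-3 + 4 \left(-1\right)} - \left(3 - \sqrt{11}\right)\right)^{2} = \left(\frac{1}{-3 - 4} - \left(3 - \sqrt{11}\right)\right)^{2} = \left(\frac{1}{-7} - \left(3 - \sqrt{11}\right)\right)^{2} = \left(- \frac{1}{7} - \left(3 - \sqrt{11}\right)\right)^{2} = \left(- \frac{22}{7} + \sqrt{11}\right)^{2}$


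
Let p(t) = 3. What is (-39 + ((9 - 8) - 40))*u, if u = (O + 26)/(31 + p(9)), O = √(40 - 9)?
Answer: -1014/17 - 39*√31/17 ≈ -72.420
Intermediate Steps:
O = √31 ≈ 5.5678
u = 13/17 + √31/34 (u = (√31 + 26)/(31 + 3) = (26 + √31)/34 = (26 + √31)*(1/34) = 13/17 + √31/34 ≈ 0.92846)
(-39 + ((9 - 8) - 40))*u = (-39 + ((9 - 8) - 40))*(13/17 + √31/34) = (-39 + (1 - 40))*(13/17 + √31/34) = (-39 - 39)*(13/17 + √31/34) = -78*(13/17 + √31/34) = -1014/17 - 39*√31/17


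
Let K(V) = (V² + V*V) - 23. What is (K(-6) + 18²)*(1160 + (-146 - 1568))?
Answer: -206642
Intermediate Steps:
K(V) = -23 + 2*V² (K(V) = (V² + V²) - 23 = 2*V² - 23 = -23 + 2*V²)
(K(-6) + 18²)*(1160 + (-146 - 1568)) = ((-23 + 2*(-6)²) + 18²)*(1160 + (-146 - 1568)) = ((-23 + 2*36) + 324)*(1160 - 1714) = ((-23 + 72) + 324)*(-554) = (49 + 324)*(-554) = 373*(-554) = -206642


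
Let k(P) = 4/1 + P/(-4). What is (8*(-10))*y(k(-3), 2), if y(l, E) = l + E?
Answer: -540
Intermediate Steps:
k(P) = 4 - P/4 (k(P) = 4*1 + P*(-¼) = 4 - P/4)
y(l, E) = E + l
(8*(-10))*y(k(-3), 2) = (8*(-10))*(2 + (4 - ¼*(-3))) = -80*(2 + (4 + ¾)) = -80*(2 + 19/4) = -80*27/4 = -540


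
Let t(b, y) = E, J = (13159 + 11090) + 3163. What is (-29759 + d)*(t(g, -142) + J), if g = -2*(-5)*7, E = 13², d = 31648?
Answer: 52100509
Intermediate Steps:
J = 27412 (J = 24249 + 3163 = 27412)
E = 169
g = 70 (g = 10*7 = 70)
t(b, y) = 169
(-29759 + d)*(t(g, -142) + J) = (-29759 + 31648)*(169 + 27412) = 1889*27581 = 52100509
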